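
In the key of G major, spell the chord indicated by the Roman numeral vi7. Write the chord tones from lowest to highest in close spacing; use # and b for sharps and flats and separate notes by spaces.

In G major, the submediant is E, and the diatonic chord built there is a minor seventh chord.
Stacking thirds from E gives E-G-B-D.

E G B D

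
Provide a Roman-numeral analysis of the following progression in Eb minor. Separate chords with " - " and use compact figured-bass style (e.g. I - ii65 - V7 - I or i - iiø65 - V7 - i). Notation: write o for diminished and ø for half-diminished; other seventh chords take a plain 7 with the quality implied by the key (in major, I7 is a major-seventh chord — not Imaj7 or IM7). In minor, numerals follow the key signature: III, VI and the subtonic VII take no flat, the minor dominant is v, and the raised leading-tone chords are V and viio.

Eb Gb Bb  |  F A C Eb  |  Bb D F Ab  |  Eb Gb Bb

i - V7/V - V7 - i

Eb-Gb-Bb: root Eb is the tonic; minor triad there is i.
F-A-C-Eb is the secondary dominant of V (dominant seventh chord on F): V7/V.
Bb-D-F-Ab has root Bb, degree 5 in Eb minor, so V7.
Eb-Gb-Bb: root Eb is the tonic; minor triad there is i.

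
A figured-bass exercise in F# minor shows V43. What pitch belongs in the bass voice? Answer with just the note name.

G#

V in F# minor has root C#; the chord is C#-E#-G#-B.
The figure 43 means second inversion — the fifth is in the bass.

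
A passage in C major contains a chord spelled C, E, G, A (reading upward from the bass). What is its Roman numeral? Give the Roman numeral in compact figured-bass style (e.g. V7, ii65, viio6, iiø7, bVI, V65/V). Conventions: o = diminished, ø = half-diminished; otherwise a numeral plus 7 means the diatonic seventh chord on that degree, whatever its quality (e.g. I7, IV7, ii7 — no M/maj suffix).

vi65

Stacked in thirds the chord is A-C-E-G: a minor seventh chord on A.
In C major, A is the submediant; the diatonic minor seventh chord there is vi7.
With C in the bass the chord is in first inversion, so the figured bass is 65.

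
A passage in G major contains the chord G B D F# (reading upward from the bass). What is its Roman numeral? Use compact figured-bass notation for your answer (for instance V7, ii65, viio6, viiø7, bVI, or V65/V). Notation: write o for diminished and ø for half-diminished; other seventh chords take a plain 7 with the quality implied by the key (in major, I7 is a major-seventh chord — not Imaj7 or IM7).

The pitches G-B-D-F# form a major seventh chord rooted on G.
G is scale degree 1 in G major, and a major seventh chord on that degree is written I7.

I7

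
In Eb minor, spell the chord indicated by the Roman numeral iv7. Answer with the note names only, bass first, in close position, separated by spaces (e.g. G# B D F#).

Ab Cb Eb Gb

The numeral's case and figure indicate a minor seventh chord. In Eb minor its root, the fourth degree, is Ab.
Stacking thirds from Ab gives Ab-Cb-Eb-Gb.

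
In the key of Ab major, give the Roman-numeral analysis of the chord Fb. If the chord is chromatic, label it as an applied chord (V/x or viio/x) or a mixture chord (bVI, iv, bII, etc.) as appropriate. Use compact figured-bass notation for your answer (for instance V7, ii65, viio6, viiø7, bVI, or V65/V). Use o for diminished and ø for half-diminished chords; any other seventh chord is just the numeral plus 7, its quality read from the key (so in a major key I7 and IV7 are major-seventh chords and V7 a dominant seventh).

bVI

The pitches Fb-Ab-Cb form a major triad rooted on Fb.
Fb is the lowered sixth degree of Ab major (diatonic 6 would be F). This is a major triad on the lowered sixth degree, borrowed from the parallel minor.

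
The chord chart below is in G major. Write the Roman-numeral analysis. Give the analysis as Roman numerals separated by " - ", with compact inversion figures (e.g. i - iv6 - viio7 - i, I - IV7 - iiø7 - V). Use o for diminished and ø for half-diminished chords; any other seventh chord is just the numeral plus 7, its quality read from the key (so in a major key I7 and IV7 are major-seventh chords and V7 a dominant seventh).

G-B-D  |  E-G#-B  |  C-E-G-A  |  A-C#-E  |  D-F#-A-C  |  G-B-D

I - V/ii - ii65 - V/V - V7 - I

G-B-D: root G is the tonic; major triad there is I.
E-G#-B is the secondary dominant of ii (major triad on E): V/ii.
C-E-G-A: minor seventh chord on A = scale degree 2 → ii65.
A-C#-E: a major triad on A, the applied dominant of V → V/V.
D-F#-A-C: root D is the dominant; dominant seventh chord there is V7.
G-B-D: major triad on G = scale degree 1 → I.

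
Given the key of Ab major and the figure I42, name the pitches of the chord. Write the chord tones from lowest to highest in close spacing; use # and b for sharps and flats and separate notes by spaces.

G Ab C Eb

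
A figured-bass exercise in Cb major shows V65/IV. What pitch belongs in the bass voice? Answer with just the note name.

Eb

The applied chord V65/IV is rooted on Cb: Cb-Eb-Gb-Bbb.
The figure 65 means first inversion — the third is in the bass.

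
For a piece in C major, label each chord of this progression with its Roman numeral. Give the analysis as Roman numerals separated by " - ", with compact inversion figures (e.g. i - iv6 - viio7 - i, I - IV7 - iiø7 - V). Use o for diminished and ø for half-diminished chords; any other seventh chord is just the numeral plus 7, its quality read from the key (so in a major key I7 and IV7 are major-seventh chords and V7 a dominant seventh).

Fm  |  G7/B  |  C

iv - V65 - I

Fm: F with this quality isn't in the key; it's iv, borrowed from the parallel minor.
G7/B has root G, degree 5 in C major, so V65.
C: major triad on C = scale degree 1 → I.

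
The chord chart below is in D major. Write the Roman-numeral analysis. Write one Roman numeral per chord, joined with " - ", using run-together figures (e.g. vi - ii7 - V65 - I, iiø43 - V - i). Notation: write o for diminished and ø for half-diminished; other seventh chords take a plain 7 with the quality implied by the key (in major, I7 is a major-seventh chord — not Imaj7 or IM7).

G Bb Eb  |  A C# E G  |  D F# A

G-Bb-Eb is non-diatonic — a major triad on the lowered supertonic (Eb): the Neapolitan sixth, bII6 (third, G, in the bass — hence the 6).
A-C#-E-G: dominant seventh chord on A = scale degree 5 → V7.
D-F#-A has root D, degree 1 in D major, so I.

bII6 - V7 - I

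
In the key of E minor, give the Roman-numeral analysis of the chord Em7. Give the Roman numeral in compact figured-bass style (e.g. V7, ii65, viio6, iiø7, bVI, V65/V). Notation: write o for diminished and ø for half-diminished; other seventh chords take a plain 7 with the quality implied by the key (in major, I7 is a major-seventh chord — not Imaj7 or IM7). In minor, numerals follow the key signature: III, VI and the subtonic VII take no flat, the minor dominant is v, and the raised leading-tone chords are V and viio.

The pitches E-G-B-D form a minor seventh chord rooted on E.
E is scale degree 1 in E minor, and a minor seventh chord on that degree is written i7.

i7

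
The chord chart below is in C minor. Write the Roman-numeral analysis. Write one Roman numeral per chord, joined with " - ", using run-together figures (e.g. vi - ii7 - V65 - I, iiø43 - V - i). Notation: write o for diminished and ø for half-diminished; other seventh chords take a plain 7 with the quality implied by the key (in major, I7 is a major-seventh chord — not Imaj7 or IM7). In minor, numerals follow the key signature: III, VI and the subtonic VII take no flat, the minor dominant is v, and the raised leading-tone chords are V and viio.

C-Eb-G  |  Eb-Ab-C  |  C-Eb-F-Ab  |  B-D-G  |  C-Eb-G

i - VI64 - iv43 - V6 - i

C-Eb-G: root C is the tonic; minor triad there is i.
Eb-Ab-C has root Ab, degree 6 in C minor, so VI64.
C-Eb-F-Ab: minor seventh chord on F = scale degree 4 → iv43.
B-D-G: major triad on G = scale degree 5 → V6.
C-Eb-G has root C, degree 1 in C minor, so i.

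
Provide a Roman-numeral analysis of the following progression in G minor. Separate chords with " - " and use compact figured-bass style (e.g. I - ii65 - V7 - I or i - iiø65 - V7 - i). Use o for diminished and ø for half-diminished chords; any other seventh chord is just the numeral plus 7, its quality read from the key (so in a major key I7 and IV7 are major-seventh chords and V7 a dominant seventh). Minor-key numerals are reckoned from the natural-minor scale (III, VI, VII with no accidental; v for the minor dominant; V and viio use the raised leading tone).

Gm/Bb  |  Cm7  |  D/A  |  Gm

i6 - iv7 - V64 - i

Gm/Bb has root G, degree 1 in G minor, so i6.
Cm7: root C is the subdominant; minor seventh chord there is iv7.
D/A: root D is the dominant; major triad there is V64.
Gm: minor triad on G = scale degree 1 → i.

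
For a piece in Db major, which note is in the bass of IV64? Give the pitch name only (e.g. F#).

IV in Db major has root Gb; the chord is Gb-Bb-Db.
The figure 64 means second inversion — the fifth is in the bass.

Db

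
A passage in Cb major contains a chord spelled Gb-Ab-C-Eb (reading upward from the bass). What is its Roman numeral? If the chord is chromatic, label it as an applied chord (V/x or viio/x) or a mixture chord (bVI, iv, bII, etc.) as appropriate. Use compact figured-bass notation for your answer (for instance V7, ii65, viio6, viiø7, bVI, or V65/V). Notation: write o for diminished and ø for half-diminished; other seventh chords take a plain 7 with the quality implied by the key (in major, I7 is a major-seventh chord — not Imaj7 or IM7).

Stacked in thirds the chord is Ab-C-Eb-Gb: a dominant seventh chord on Ab.
Ab is not a diatonic chord root with this quality in Cb major, but it lies a perfect fifth above Db (ii), so the chord functions as an applied dominant of ii.
With Gb in the bass the chord is in third inversion, so the figured bass is 42.

V42/ii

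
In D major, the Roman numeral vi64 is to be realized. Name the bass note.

F#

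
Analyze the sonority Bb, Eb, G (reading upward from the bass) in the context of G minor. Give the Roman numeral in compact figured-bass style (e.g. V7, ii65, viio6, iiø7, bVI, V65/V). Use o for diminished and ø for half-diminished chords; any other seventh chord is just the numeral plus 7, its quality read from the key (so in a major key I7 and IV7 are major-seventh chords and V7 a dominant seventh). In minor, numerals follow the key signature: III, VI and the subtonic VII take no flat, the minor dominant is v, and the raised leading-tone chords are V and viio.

VI64

Stacked in thirds the chord is Eb-G-Bb: a major triad on Eb.
In G minor, Eb is the submediant; the diatonic major triad there is VI.
With Bb in the bass the chord is in second inversion, so the figured bass is 64.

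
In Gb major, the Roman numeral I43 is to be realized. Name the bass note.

I in Gb major has root Gb; the chord is Gb-Bb-Db-F.
The figure 43 means second inversion — the fifth is in the bass.

Db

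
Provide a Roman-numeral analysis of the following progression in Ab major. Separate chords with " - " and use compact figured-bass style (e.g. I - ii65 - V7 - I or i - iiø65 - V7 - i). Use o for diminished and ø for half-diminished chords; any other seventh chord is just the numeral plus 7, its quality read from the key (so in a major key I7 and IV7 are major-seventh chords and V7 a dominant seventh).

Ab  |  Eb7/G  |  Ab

I - V65 - I

Ab: major triad on Ab = scale degree 1 → I.
Eb7/G: root Eb is the dominant; dominant seventh chord there is V65.
Ab: major triad on Ab = scale degree 1 → I.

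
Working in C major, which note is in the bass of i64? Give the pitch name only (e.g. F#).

G

i in C major has root C; the chord is C-Eb-G.
The figure 64 means second inversion — the fifth is in the bass.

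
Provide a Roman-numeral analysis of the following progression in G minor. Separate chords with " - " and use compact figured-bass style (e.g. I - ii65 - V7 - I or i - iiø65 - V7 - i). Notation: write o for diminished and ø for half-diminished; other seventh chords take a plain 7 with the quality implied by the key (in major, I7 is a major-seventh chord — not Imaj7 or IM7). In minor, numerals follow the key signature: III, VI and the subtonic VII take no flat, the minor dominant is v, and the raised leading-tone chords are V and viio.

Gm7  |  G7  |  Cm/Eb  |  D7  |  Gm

Gm7: root G is the tonic; minor seventh chord there is i7.
G7: a dominant seventh chord on G, the applied dominant of iv → V7/iv.
Cm/Eb: minor triad on C = scale degree 4 → iv6.
D7 has root D, degree 5 in G minor, so V7.
Gm: minor triad on G = scale degree 1 → i.

i7 - V7/iv - iv6 - V7 - i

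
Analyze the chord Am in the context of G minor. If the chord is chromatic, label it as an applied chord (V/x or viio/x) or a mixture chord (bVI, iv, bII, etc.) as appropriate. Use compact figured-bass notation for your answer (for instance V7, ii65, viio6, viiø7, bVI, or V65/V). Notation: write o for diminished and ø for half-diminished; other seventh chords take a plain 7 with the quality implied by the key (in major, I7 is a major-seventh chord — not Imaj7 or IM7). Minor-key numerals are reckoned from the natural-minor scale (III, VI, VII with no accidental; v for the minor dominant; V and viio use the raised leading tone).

The pitches A-C-E form a minor triad rooted on A.
A is the second degree of G minor. This is the minor supertonic, borrowed from the parallel major (the Dorian ii).

ii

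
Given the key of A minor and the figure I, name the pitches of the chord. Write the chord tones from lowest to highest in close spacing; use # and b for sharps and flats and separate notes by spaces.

Scale degree 1 in A minor is A; here the chord built on it is altered to a major triad. I is the major tonic (Picardy third), borrowed from the parallel major.
So the chord is A-C#-E, a major triad.

A C# E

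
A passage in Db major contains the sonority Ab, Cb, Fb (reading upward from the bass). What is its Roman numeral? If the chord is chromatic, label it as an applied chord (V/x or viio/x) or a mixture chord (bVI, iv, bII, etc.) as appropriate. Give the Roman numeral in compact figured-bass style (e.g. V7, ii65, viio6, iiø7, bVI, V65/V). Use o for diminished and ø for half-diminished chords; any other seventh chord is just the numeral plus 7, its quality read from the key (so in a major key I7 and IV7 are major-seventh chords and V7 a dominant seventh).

bIII6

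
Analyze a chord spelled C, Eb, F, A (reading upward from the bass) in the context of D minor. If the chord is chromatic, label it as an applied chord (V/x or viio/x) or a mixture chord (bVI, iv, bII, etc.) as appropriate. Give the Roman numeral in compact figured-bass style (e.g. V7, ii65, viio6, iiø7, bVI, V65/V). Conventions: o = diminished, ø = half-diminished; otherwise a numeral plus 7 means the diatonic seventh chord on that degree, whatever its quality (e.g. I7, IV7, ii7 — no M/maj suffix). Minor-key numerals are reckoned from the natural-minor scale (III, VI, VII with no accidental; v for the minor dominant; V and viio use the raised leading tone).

V43/VI

Stacked in thirds the chord is F-A-C-Eb: a dominant seventh chord on F.
F is not a diatonic chord root with this quality in D minor, but it lies a perfect fifth above Bb (VI), so the chord functions as an applied dominant of VI.
With C in the bass the chord is in second inversion, so the figured bass is 43.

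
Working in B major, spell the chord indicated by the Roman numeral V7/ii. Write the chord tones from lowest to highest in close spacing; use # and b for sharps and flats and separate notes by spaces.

G# B# D# F#

V7/ii is a secondary dominant — the dominant seventh of ii. ii in B major is C#, so the applied chord's root is G#, a perfect fifth above.
Building a dominant seventh chord on G# gives G#-B#-D#-F#.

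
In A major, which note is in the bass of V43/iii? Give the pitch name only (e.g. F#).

D#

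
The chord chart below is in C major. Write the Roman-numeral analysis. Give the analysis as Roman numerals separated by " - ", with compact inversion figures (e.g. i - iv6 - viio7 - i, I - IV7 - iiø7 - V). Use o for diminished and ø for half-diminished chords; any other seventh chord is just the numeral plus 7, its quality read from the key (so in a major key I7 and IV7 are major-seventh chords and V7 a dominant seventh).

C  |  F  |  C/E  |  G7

C: major triad on C = scale degree 1 → I.
F: root F is the subdominant; major triad there is IV.
C/E: major triad on C = scale degree 1 → I6.
G7: dominant seventh chord on G = scale degree 5 → V7.

I - IV - I6 - V7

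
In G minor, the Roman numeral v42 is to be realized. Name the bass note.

C

v in G minor has root D; the chord is D-F-A-C.
The figure 42 means third inversion — the seventh is in the bass.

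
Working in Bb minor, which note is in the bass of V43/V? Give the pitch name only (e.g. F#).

The applied chord V43/V is rooted on C: C-E-G-Bb.
The figure 43 means second inversion — the fifth is in the bass.

G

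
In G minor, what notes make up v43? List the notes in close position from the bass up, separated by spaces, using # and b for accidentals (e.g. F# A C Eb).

The numeral's case and figure indicate a minor seventh chord. In G minor its root, the fifth degree, is D.
That chord is spelled D-F-A-C.
With the 43 figure the chord is in second inversion; from the bass A upward in close position it reads A-C-D-F.

A C D F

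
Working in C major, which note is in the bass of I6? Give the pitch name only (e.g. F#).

I in C major has root C; the chord is C-E-G.
The figure 6 means first inversion — the third is in the bass.

E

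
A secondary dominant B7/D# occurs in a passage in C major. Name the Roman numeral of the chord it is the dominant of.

The chord is a dominant seventh chord on B.
A dominant resolves down a perfect fifth: B → E. In C major, E is scale degree 3, i.e. iii.

iii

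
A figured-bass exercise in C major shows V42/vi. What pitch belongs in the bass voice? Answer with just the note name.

D

The applied chord V42/vi is rooted on E: E-G#-B-D.
The figure 42 means third inversion — the seventh is in the bass.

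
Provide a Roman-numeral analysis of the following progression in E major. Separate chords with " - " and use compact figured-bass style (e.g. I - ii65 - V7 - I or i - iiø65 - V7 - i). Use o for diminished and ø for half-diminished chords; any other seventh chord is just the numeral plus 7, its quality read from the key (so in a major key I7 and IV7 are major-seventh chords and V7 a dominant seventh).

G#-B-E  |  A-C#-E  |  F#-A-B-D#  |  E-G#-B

I6 - IV - V43 - I

G#-B-E: root E is the tonic; major triad there is I6.
A-C#-E has root A, degree 4 in E major, so IV.
F#-A-B-D# has root B, degree 5 in E major, so V43.
E-G#-B: root E is the tonic; major triad there is I.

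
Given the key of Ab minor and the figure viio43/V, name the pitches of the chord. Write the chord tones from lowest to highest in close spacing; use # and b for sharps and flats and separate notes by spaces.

The slash marks an applied leading-tone chord: viio of V. In Ab minor, V is Eb, so the leading tone to it is D, a half step below.
Building a fully diminished seventh chord on D gives D-F-Ab-Cb.
With the 43 figure the chord is in second inversion; from the bass Ab upward in close position it reads Ab-Cb-D-F.

Ab Cb D F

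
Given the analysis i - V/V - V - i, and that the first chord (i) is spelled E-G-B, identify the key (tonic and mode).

E minor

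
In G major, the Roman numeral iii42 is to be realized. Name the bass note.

iii in G major has root B; the chord is B-D-F#-A.
The figure 42 means third inversion — the seventh is in the bass.

A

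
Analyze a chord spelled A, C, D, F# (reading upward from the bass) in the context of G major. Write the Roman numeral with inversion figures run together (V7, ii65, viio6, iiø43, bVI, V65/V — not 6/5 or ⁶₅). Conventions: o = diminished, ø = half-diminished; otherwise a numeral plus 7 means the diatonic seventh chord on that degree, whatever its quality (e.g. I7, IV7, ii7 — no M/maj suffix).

The pitches D-F#-A-C form a dominant seventh chord rooted on D.
D is scale degree 5 in G major, and a dominant seventh chord on that degree is written V7.
With A in the bass the chord is in second inversion, so the figured bass is 43.

V43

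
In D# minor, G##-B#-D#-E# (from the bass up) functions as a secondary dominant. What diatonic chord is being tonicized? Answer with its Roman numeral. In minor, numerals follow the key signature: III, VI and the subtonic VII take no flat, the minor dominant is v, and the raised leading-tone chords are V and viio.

V

The chord is a dominant seventh chord on E#.
A dominant resolves down a perfect fifth: E# → A#. In D# minor, A# is scale degree 5, i.e. V.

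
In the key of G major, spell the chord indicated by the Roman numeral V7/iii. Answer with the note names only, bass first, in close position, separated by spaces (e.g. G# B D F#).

F# A# C# E

V7/iii is a secondary dominant — the dominant seventh of iii. iii in G major is B, so the applied chord's root is F#, a perfect fifth above.
Building a dominant seventh chord on F# gives F#-A#-C#-E.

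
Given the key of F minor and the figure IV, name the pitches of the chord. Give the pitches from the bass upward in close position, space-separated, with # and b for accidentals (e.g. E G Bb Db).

IV is the major subdominant, borrowed from the parallel major. In F minor that root is Bb.
So the chord is Bb-D-F.

Bb D F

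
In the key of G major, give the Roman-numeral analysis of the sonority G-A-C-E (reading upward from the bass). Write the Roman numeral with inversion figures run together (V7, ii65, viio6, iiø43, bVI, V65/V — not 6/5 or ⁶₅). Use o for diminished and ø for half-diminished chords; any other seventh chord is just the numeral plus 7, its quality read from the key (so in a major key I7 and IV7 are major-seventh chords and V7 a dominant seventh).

ii42

Stacked in thirds the chord is A-C-E-G: a minor seventh chord on A.
In G major, A is the supertonic; the diatonic minor seventh chord there is ii7.
With G in the bass the chord is in third inversion, so the figured bass is 42.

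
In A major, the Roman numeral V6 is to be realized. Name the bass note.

G#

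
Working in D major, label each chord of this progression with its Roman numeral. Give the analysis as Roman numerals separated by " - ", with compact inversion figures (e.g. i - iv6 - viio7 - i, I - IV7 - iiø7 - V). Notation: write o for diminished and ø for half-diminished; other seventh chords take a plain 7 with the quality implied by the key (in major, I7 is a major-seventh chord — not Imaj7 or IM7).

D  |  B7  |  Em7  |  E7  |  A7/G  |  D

I - V7/ii - ii7 - V7/V - V42 - I

D: major triad on D = scale degree 1 → I.
B7 is the secondary dominant of ii (dominant seventh chord on B): V7/ii.
Em7 has root E, degree 2 in D major, so ii7.
E7 is the secondary dominant of V (dominant seventh chord on E): V7/V.
A7/G has root A, degree 5 in D major, so V42.
D: major triad on D = scale degree 1 → I.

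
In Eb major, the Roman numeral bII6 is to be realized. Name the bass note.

Ab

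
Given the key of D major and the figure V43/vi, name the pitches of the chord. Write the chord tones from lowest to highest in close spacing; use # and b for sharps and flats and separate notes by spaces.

C# E F# A#

The slash means an applied dominant: we want the dominant of vi. In D major, vi is B minor, and its dominant is built on F#.
Building a dominant seventh chord on F# gives F#-A#-C#-E.
With the 43 figure the chord is in second inversion; from the bass C# upward in close position it reads C#-E-F#-A#.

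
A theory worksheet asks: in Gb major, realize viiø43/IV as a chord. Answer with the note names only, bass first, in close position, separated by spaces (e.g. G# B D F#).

Fb Ab Bb Db

The slash marks an applied leading-tone chord: viio of IV. In Gb major, IV is Cb, so the leading tone to it is Bb, a half step below.
Building a half-diminished seventh chord on Bb gives Bb-Db-Fb-Ab.
The figured bass 43 indicates second inversion, placing the fifth (Fb) in the bass: Fb-Ab-Bb-Db.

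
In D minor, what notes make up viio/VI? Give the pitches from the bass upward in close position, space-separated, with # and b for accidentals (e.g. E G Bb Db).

A C Eb

The slash marks an applied leading-tone chord: viio of VI. In D minor, VI is Bb, so the leading tone to it is A, a half step below.
Building a diminished triad on A gives A-C-Eb.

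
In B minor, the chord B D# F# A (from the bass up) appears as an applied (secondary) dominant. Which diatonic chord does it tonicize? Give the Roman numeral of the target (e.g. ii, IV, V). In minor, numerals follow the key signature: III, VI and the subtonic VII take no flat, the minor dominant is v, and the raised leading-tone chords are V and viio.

The chord is a dominant seventh chord on B.
A dominant resolves down a perfect fifth: B → E. In B minor, E is scale degree 4, i.e. iv.

iv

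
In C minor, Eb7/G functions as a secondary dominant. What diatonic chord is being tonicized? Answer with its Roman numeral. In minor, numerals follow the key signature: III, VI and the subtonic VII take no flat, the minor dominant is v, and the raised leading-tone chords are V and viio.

The chord is a dominant seventh chord on Eb.
A dominant resolves down a perfect fifth: Eb → Ab. In C minor, Ab is scale degree 6, i.e. VI.

VI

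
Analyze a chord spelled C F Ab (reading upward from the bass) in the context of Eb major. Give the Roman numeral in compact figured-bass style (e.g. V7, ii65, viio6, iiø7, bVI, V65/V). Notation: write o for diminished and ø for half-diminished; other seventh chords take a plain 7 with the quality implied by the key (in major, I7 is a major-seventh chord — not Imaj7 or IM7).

The pitches F-Ab-C form a minor triad rooted on F.
In Eb major, F is the supertonic; the diatonic minor triad there is ii.
With C in the bass the chord is in second inversion, so the figured bass is 64.

ii64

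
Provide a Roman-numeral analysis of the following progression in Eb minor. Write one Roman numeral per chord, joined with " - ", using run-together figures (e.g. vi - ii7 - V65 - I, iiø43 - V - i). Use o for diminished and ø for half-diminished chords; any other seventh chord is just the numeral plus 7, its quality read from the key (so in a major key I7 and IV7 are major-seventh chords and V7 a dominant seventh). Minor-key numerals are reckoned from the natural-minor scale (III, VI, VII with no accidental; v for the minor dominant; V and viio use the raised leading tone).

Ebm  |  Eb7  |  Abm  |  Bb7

Ebm: root Eb is the tonic; minor triad there is i.
Eb7: chromatic; Eb is V of iv, so V7/iv.
Abm has root Ab, degree 4 in Eb minor, so iv.
Bb7: root Bb is the dominant; dominant seventh chord there is V7.

i - V7/iv - iv - V7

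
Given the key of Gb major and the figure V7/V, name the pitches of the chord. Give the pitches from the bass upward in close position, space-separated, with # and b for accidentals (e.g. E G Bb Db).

Ab C Eb Gb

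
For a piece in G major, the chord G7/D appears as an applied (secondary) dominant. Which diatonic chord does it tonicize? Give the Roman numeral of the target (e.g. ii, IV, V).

IV

The chord is a dominant seventh chord on G.
A dominant resolves down a perfect fifth: G → C. In G major, C is scale degree 4, i.e. IV.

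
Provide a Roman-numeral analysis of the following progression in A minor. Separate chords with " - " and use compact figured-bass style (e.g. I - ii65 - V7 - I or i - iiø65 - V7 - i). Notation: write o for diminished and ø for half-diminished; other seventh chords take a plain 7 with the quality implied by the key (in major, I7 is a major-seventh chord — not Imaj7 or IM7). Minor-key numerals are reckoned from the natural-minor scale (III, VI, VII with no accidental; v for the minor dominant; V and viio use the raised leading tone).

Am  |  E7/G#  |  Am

i - V65 - i

Am: minor triad on A = scale degree 1 → i.
E7/G#: dominant seventh chord on E = scale degree 5 → V65.
Am: root A is the tonic; minor triad there is i.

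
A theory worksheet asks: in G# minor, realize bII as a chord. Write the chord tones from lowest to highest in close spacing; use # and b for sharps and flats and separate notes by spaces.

A C# E

bII is the Neapolitan chord — a major triad on the lowered second degree. In G# minor that root is A.
So the chord is A-C#-E, a major triad.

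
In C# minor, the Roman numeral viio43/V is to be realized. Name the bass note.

C#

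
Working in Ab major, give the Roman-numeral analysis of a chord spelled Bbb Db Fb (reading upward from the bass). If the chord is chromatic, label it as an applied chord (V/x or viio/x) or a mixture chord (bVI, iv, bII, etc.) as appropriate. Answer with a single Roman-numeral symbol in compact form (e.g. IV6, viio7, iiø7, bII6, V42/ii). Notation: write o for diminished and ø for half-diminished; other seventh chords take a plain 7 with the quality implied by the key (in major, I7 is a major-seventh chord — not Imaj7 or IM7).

bII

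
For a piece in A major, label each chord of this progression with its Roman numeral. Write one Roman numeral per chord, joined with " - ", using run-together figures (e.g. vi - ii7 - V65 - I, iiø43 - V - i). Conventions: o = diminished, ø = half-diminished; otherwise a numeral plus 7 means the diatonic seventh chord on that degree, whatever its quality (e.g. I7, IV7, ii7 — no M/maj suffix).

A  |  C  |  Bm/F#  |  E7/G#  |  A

I - bIII - ii64 - V65 - I

A has root A, degree 1 in A major, so I.
C: major triad on C — chromatic; bIII (borrowed from the parallel minor).
Bm/F#: root B is the supertonic; minor triad there is ii64.
E7/G#: root E is the dominant; dominant seventh chord there is V65.
A has root A, degree 1 in A major, so I.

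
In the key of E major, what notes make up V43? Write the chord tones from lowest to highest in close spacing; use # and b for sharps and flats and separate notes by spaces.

F# A B D#

In E major, the fifth degree is B, and the diatonic chord built there is a dominant seventh chord.
Stacking thirds from B gives B-D#-F#-A.
With the 43 figure the chord is in second inversion; from the bass F# upward in close position it reads F#-A-B-D#.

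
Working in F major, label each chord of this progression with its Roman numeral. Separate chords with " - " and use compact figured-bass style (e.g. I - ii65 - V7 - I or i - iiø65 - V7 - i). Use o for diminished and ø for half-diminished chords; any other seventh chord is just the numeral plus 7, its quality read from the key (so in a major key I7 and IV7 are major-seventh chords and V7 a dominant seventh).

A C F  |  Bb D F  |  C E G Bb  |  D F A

A-C-F: root F is the tonic; major triad there is I6.
Bb-D-F: major triad on Bb = scale degree 4 → IV.
C-E-G-Bb has root C, degree 5 in F major, so V7.
D-F-A: root D is the submediant; minor triad there is vi.

I6 - IV - V7 - vi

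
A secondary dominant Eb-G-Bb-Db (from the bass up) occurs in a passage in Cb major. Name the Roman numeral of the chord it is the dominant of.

The chord is a dominant seventh chord on Eb.
A dominant resolves down a perfect fifth: Eb → Ab. In Cb major, Ab is scale degree 6, i.e. vi.

vi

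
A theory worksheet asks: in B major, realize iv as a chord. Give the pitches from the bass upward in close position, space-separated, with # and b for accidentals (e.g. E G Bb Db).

E G B

iv is the minor subdominant, borrowed from the parallel minor. In B major that root is E.
So the chord is E-G-B, a minor triad.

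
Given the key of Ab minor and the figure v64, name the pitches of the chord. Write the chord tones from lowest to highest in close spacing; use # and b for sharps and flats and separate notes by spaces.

Bb Eb Gb

The numeral's case and figure indicate a minor triad. In Ab minor its root, the dominant, is Eb.
Stacking thirds from Eb gives Eb-Gb-Bb.
With the 64 figure the chord is in second inversion; from the bass Bb upward in close position it reads Bb-Eb-Gb.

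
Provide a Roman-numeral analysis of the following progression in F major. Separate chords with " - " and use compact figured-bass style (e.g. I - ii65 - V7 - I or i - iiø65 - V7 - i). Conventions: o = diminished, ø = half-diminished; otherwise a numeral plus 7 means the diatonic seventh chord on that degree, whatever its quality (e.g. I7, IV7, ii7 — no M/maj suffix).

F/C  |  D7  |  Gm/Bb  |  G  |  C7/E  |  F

I64 - V7/ii - ii6 - V/V - V65 - I

F/C: major triad on F = scale degree 1 → I64.
D7: chromatic; D is V of ii, so V7/ii.
Gm/Bb: root G is the supertonic; minor triad there is ii6.
G is the secondary dominant of V (major triad on G): V/V.
C7/E: root C is the dominant; dominant seventh chord there is V65.
F: major triad on F = scale degree 1 → I.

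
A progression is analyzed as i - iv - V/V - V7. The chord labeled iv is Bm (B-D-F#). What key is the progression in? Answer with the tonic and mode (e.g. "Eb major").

The chord Bm is a minor triad rooted on B; its label is iv.
If B is scale degree 4 and the mode makes that degree carry a minor triad, the tonic is F# and the mode is minor.

F# minor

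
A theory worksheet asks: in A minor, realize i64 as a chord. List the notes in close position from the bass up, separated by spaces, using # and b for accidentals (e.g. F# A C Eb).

E A C

The numeral's case and figure indicate a minor triad. In A minor its root, scale degree 1, is A.
That chord is spelled A-C-E.
With the 64 figure the chord is in second inversion; from the bass E upward in close position it reads E-A-C.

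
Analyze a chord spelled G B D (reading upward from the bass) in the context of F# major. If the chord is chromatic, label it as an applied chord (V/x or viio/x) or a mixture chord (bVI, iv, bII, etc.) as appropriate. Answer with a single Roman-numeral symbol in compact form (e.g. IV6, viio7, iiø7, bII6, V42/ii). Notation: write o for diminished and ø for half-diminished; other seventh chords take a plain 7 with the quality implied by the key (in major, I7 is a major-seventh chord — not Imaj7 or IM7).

Stacked in thirds the chord is G-B-D: a major triad on G.
G is the lowered second degree of F# major (diatonic 2 would be G#). This is the Neapolitan chord — a major triad on the lowered second degree.

bII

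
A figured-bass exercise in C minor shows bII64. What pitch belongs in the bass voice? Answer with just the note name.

Ab

bII in C minor has root Db; the chord is Db-F-Ab.
The figure 64 means second inversion — the fifth is in the bass.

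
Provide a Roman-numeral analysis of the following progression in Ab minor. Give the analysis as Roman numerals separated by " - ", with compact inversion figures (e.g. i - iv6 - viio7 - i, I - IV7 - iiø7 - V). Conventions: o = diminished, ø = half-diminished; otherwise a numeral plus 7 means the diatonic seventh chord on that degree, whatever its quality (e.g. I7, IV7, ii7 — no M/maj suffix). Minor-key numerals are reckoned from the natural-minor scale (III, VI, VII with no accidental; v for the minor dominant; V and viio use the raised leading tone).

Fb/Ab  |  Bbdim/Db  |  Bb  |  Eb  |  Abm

VI6 - iio6 - V/V - V - i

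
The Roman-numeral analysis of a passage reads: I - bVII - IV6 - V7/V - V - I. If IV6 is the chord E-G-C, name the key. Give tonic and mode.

IV6 is given as E-G-C — a major triad with root C.
If C is scale degree 4 and the mode makes that degree carry a major triad, the tonic is G and the mode is major.

G major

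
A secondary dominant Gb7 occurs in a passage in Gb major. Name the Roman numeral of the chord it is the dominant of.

IV

The chord is a dominant seventh chord on Gb.
A dominant resolves down a perfect fifth: Gb → Cb. In Gb major, Cb is scale degree 4, i.e. IV.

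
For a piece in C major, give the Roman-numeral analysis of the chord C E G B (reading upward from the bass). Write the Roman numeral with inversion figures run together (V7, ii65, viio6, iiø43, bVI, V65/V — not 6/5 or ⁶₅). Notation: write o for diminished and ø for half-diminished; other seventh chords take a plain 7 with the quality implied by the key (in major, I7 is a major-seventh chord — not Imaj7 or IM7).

Stacked in thirds the chord is C-E-G-B: a major seventh chord on C.
C is scale degree 1 in C major, and a major seventh chord on that degree is written I7.

I7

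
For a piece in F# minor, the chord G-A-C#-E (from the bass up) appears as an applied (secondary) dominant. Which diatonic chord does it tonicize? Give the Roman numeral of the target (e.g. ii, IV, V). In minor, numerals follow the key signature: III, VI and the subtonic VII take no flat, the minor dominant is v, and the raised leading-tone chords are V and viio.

The chord is a dominant seventh chord on A.
A dominant resolves down a perfect fifth: A → D. In F# minor, D is scale degree 6, i.e. VI.

VI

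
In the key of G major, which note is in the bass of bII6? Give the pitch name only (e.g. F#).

C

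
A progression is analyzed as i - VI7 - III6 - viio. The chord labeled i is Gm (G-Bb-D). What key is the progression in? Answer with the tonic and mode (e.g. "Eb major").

The chord Gm is a minor triad rooted on G; its label is i.
If G is scale degree 1 and the mode makes that degree carry a minor triad, the tonic is G and the mode is minor.

G minor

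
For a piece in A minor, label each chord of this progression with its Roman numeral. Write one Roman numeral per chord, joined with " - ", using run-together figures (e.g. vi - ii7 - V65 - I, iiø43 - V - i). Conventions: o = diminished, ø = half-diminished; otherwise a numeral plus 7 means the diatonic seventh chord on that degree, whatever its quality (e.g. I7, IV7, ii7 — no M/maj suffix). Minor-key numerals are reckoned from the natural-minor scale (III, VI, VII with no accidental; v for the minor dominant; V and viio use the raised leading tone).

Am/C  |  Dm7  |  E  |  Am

i6 - iv7 - V - i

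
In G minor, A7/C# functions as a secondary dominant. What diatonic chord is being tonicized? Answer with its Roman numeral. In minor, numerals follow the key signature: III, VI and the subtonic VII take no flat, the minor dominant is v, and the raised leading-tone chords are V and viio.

V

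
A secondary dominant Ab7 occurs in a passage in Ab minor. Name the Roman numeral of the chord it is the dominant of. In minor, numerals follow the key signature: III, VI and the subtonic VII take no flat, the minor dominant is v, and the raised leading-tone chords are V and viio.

iv

The chord is a dominant seventh chord on Ab.
A dominant resolves down a perfect fifth: Ab → Db. In Ab minor, Db is scale degree 4, i.e. iv.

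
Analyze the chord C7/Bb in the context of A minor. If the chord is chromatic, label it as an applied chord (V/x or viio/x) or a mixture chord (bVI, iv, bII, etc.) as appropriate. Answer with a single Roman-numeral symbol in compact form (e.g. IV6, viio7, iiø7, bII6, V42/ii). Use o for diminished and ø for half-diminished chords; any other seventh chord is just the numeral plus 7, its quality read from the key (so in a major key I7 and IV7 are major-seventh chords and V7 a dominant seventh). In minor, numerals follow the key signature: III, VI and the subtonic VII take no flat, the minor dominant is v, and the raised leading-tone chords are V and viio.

V42/VI

Stacked in thirds the chord is C-E-G-Bb: a dominant seventh chord on C.
C is not a diatonic chord root with this quality in A minor, but it lies a perfect fifth above F (VI), so the chord functions as an applied dominant of VI.
With Bb in the bass the chord is in third inversion, so the figured bass is 42.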